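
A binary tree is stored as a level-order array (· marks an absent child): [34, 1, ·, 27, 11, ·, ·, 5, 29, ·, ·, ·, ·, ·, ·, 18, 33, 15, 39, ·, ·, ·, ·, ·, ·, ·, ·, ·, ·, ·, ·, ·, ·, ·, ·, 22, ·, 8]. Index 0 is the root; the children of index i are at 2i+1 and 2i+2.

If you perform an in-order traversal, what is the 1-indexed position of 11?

In-order visits the left subtree, then the node, then the right subtree.
At 34: go left to 1.
  At 1: go left to 27.
    At 27: go left to 5.
      At 5: go left to 18.
        18 is a leaf — visit 18.
      Visit 5.
      At 5: go right to 33.
        33 is a leaf — visit 33.
    Visit 27.
    At 27: go right to 29.
      At 29: go left to 15.
        At 15: go left to 22.
          22 is a leaf — visit 22.
        Visit 15.
        At 15: no right child.
      Visit 29.
      At 29: go right to 39.
        At 39: go left to 8.
          8 is a leaf — visit 8.
        Visit 39.
        At 39: no right child.
  Visit 1.
  At 1: go right to 11.
    11 is a leaf — visit 11.
Visit 34.
At 34: no right child.
Full in-order sequence: 18, 5, 33, 27, 22, 15, 29, 8, 39, 1, 11, 34.

11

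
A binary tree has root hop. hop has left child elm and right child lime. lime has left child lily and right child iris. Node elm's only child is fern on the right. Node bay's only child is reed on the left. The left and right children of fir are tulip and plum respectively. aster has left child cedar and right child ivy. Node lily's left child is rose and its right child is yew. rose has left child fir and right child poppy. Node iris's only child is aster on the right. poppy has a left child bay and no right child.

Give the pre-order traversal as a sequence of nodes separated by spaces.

hop elm fern lime lily rose fir tulip plum poppy bay reed yew iris aster cedar ivy

Pre-order visits the node, then its left subtree, then its right subtree.
Visit hop.
At hop: go left to elm.
  Visit elm.
  At elm: no left child.
  At elm: go right to fern.
    fern is a leaf — visit fern.
At hop: go right to lime.
  Visit lime.
  At lime: go left to lily.
    Visit lily.
    At lily: go left to rose.
      Visit rose.
      At rose: go left to fir.
        Visit fir.
        At fir: go left to tulip.
          tulip is a leaf — visit tulip.
        At fir: go right to plum.
          plum is a leaf — visit plum.
      At rose: go right to poppy.
        Visit poppy.
        At poppy: go left to bay.
          Visit bay.
          At bay: go left to reed.
            reed is a leaf — visit reed.
          At bay: no right child.
        At poppy: no right child.
    At lily: go right to yew.
      yew is a leaf — visit yew.
  At lime: go right to iris.
    Visit iris.
    At iris: no left child.
    At iris: go right to aster.
      Visit aster.
      At aster: go left to cedar.
        cedar is a leaf — visit cedar.
      At aster: go right to ivy.
        ivy is a leaf — visit ivy.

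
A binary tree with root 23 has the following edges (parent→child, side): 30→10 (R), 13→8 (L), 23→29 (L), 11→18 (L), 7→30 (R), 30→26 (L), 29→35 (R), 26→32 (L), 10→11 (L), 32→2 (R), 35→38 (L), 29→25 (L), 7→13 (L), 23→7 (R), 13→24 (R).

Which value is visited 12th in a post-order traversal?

Post-order visits the left subtree, then the right subtree, then the node.
At 23: go left to 29.
  At 29: go left to 25.
    25 is a leaf — visit 25.
  At 29: go right to 35.
    At 35: go left to 38.
      38 is a leaf — visit 38.
    At 35: no right child.
    Visit 35.
  Visit 29.
At 23: go right to 7.
  At 7: go left to 13.
    At 13: go left to 8.
      8 is a leaf — visit 8.
    At 13: go right to 24.
      24 is a leaf — visit 24.
    Visit 13.
  At 7: go right to 30.
    At 30: go left to 26.
      At 26: go left to 32.
        At 32: no left child.
        At 32: go right to 2.
          2 is a leaf — visit 2.
        Visit 32.
      At 26: no right child.
      Visit 26.
    At 30: go right to 10.
      At 10: go left to 11.
        At 11: go left to 18.
          18 is a leaf — visit 18.
        At 11: no right child.
        Visit 11.
      At 10: no right child.
      Visit 10.
    Visit 30.
  Visit 7.
Visit 23.
Full post-order sequence: 25, 38, 35, 29, 8, 24, 13, 2, 32, 26, 18, 11, 10, 30, 7, 23.

11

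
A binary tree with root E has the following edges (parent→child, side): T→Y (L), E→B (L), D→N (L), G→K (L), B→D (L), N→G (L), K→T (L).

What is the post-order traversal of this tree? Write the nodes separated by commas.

Y, T, K, G, N, D, B, E

Post-order visits the left subtree, then the right subtree, then the node.
At E: go left to B.
  At B: go left to D.
    At D: go left to N.
      At N: go left to G.
        At G: go left to K.
          At K: go left to T.
            At T: go left to Y.
              Y is a leaf — visit Y.
            At T: no right child.
            Visit T.
          At K: no right child.
          Visit K.
        At G: no right child.
        Visit G.
      At N: no right child.
      Visit N.
    At D: no right child.
    Visit D.
  At B: no right child.
  Visit B.
At E: no right child.
Visit E.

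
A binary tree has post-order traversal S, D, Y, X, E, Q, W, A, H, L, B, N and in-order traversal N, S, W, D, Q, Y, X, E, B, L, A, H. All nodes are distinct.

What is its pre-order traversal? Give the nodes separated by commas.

N, B, W, S, Q, D, E, X, Y, L, H, A

The last element of post-order is the root; it splits in-order into left and right subtrees.
Root N: left subtree has 0 nodes { }, right has 11 {S, W, D, Q, Y, X, E, B, L, A, H}.
  Root B: left subtree has 7 nodes {S, W, D, Q, Y, X, E}, right has 3 {L, A, H}.
    Root W: left subtree has 1 node {S}, right has 5 {D, Q, Y, X, E}.
      Root Q: left subtree has 1 node {D}, right has 3 {Y, X, E}.
        Root E: left subtree has 2 nodes {Y, X}, right has 0 { }.
          Root X: left subtree has 1 node {Y}, right has 0 { }.
    Root L: left subtree has 0 nodes { }, right has 2 {A, H}.
      Root H: left subtree has 1 node {A}, right has 0 { }.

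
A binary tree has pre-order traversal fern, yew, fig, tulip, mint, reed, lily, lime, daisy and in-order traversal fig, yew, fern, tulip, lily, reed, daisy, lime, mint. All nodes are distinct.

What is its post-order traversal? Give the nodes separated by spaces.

fig yew lily daisy lime reed mint tulip fern

The first element of pre-order is the root; it splits in-order into left and right subtrees.
Root fern: left subtree has 2 nodes {fig, yew}, right has 6 {tulip, lily, reed, daisy, lime, mint}.
  Root yew: left subtree has 1 node {fig}, right has 0 { }.
  Root tulip: left subtree has 0 nodes { }, right has 5 {lily, reed, daisy, lime, mint}.
    Root mint: left subtree has 4 nodes {lily, reed, daisy, lime}, right has 0 { }.
      Root reed: left subtree has 1 node {lily}, right has 2 {daisy, lime}.
        Root lime: left subtree has 1 node {daisy}, right has 0 { }.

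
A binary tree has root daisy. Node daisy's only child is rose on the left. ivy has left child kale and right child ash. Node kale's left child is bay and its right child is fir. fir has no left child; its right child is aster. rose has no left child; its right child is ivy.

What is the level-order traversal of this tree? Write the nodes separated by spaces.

daisy rose ivy kale ash bay fir aster

Level-order visits nodes level by level from the root, left to right within each level.
Level 0: daisy
Level 1: rose
Level 2: ivy
Level 3: kale, ash
Level 4: bay, fir
Level 5: aster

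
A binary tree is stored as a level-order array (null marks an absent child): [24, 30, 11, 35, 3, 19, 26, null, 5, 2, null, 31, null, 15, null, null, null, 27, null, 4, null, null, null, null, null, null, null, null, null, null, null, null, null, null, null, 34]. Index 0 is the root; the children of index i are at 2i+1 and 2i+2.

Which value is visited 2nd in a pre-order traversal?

Pre-order visits the node, then its left subtree, then its right subtree.
Visit 24.
At 24: go left to 30.
  Visit 30.
  At 30: go left to 35.
    Visit 35.
    At 35: no left child.
    At 35: go right to 5.
      Visit 5.
      At 5: go left to 27.
        Visit 27.
        At 27: go left to 34.
          34 is a leaf — visit 34.
        At 27: no right child.
      At 5: no right child.
  At 30: go right to 3.
    Visit 3.
    At 3: go left to 2.
      Visit 2.
      At 2: go left to 4.
        4 is a leaf — visit 4.
      At 2: no right child.
    At 3: no right child.
At 24: go right to 11.
  Visit 11.
  At 11: go left to 19.
    Visit 19.
    At 19: go left to 31.
      31 is a leaf — visit 31.
    At 19: no right child.
  At 11: go right to 26.
    Visit 26.
    At 26: go left to 15.
      15 is a leaf — visit 15.
    At 26: no right child.
Full pre-order sequence: 24, 30, 35, 5, 27, 34, 3, 2, 4, 11, 19, 31, 26, 15.

30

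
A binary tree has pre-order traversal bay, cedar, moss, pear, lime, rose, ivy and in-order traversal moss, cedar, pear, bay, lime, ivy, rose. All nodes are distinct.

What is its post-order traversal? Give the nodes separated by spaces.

The first element of pre-order is the root; it splits in-order into left and right subtrees.
Root bay: left subtree has 3 nodes {moss, cedar, pear}, right has 3 {lime, ivy, rose}.
  Root cedar: left subtree has 1 node {moss}, right has 1 {pear}.
  Root lime: left subtree has 0 nodes { }, right has 2 {ivy, rose}.
    Root rose: left subtree has 1 node {ivy}, right has 0 { }.

moss pear cedar ivy rose lime bay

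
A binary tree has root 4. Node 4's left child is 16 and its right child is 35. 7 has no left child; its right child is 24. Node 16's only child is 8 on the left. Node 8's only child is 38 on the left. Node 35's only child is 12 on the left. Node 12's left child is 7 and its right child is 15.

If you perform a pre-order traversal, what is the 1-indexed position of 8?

Pre-order visits the node, then its left subtree, then its right subtree.
Visit 4.
At 4: go left to 16.
  Visit 16.
  At 16: go left to 8.
    Visit 8.
    At 8: go left to 38.
      38 is a leaf — visit 38.
    At 8: no right child.
  At 16: no right child.
At 4: go right to 35.
  Visit 35.
  At 35: go left to 12.
    Visit 12.
    At 12: go left to 7.
      Visit 7.
      At 7: no left child.
      At 7: go right to 24.
        24 is a leaf — visit 24.
    At 12: go right to 15.
      15 is a leaf — visit 15.
  At 35: no right child.
Full pre-order sequence: 4, 16, 8, 38, 35, 12, 7, 24, 15.

3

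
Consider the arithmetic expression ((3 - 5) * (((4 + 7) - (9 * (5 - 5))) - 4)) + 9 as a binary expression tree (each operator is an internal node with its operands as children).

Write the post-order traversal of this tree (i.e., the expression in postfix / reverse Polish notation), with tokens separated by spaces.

Post-order on an expression tree gives postfix notation: for each operator, emit left operand, right operand, then the operator.

3 5 - 4 7 + 9 5 5 - * - 4 - * 9 +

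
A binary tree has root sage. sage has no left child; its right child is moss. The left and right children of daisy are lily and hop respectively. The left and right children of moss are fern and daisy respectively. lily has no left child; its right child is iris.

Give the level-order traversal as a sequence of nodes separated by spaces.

sage moss fern daisy lily hop iris

Level-order visits nodes level by level from the root, left to right within each level.
Level 0: sage
Level 1: moss
Level 2: fern, daisy
Level 3: lily, hop
Level 4: iris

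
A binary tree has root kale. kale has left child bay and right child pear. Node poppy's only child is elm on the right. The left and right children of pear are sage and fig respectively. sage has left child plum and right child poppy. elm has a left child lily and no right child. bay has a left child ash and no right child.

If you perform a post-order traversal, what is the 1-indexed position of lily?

Post-order visits the left subtree, then the right subtree, then the node.
At kale: go left to bay.
  At bay: go left to ash.
    ash is a leaf — visit ash.
  At bay: no right child.
  Visit bay.
At kale: go right to pear.
  At pear: go left to sage.
    At sage: go left to plum.
      plum is a leaf — visit plum.
    At sage: go right to poppy.
      At poppy: no left child.
      At poppy: go right to elm.
        At elm: go left to lily.
          lily is a leaf — visit lily.
        At elm: no right child.
        Visit elm.
      Visit poppy.
    Visit sage.
  At pear: go right to fig.
    fig is a leaf — visit fig.
  Visit pear.
Visit kale.
Full post-order sequence: ash, bay, plum, lily, elm, poppy, sage, fig, pear, kale.

4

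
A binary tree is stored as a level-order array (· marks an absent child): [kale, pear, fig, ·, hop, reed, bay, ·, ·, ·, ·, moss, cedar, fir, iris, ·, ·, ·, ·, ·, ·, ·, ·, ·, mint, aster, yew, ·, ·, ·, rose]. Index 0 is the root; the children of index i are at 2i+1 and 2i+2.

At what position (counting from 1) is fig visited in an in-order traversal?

10

In-order visits the left subtree, then the node, then the right subtree.
At kale: go left to pear.
  At pear: no left child.
  Visit pear.
  At pear: go right to hop.
    hop is a leaf — visit hop.
Visit kale.
At kale: go right to fig.
  At fig: go left to reed.
    At reed: go left to moss.
      At moss: no left child.
      Visit moss.
      At moss: go right to mint.
        mint is a leaf — visit mint.
    Visit reed.
    At reed: go right to cedar.
      At cedar: go left to aster.
        aster is a leaf — visit aster.
      Visit cedar.
      At cedar: go right to yew.
        yew is a leaf — visit yew.
  Visit fig.
  At fig: go right to bay.
    At bay: go left to fir.
      fir is a leaf — visit fir.
    Visit bay.
    At bay: go right to iris.
      At iris: no left child.
      Visit iris.
      At iris: go right to rose.
        rose is a leaf — visit rose.
Full in-order sequence: pear, hop, kale, moss, mint, reed, aster, cedar, yew, fig, fir, bay, iris, rose.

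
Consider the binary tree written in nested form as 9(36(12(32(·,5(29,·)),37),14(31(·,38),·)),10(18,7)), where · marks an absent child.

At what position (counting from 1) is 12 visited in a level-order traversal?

4

Level-order visits nodes level by level from the root, left to right within each level.
Level 0: 9
Level 1: 36, 10
Level 2: 12, 14, 18, 7
Level 3: 32, 37, 31
Level 4: 5, 38
Level 5: 29
Full level-order sequence: 9, 36, 10, 12, 14, 18, 7, 32, 37, 31, 5, 38, 29.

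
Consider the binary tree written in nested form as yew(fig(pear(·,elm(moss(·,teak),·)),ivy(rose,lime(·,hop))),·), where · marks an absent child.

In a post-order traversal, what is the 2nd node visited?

Post-order visits the left subtree, then the right subtree, then the node.
At yew: go left to fig.
  At fig: go left to pear.
    At pear: no left child.
    At pear: go right to elm.
      At elm: go left to moss.
        At moss: no left child.
        At moss: go right to teak.
          teak is a leaf — visit teak.
        Visit moss.
      At elm: no right child.
      Visit elm.
    Visit pear.
  At fig: go right to ivy.
    At ivy: go left to rose.
      rose is a leaf — visit rose.
    At ivy: go right to lime.
      At lime: no left child.
      At lime: go right to hop.
        hop is a leaf — visit hop.
      Visit lime.
    Visit ivy.
  Visit fig.
At yew: no right child.
Visit yew.
Full post-order sequence: teak, moss, elm, pear, rose, hop, lime, ivy, fig, yew.

moss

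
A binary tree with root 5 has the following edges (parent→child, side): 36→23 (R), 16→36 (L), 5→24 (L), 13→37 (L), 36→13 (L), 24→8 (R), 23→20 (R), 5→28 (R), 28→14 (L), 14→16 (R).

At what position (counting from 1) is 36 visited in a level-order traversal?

Level-order visits nodes level by level from the root, left to right within each level.
Level 0: 5
Level 1: 24, 28
Level 2: 8, 14
Level 3: 16
Level 4: 36
Level 5: 13, 23
Level 6: 37, 20
Full level-order sequence: 5, 24, 28, 8, 14, 16, 36, 13, 23, 37, 20.

7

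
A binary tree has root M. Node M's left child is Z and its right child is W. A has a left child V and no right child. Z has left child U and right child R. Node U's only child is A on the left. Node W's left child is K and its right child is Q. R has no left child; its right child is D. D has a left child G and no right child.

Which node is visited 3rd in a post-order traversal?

U

Post-order visits the left subtree, then the right subtree, then the node.
At M: go left to Z.
  At Z: go left to U.
    At U: go left to A.
      At A: go left to V.
        V is a leaf — visit V.
      At A: no right child.
      Visit A.
    At U: no right child.
    Visit U.
  At Z: go right to R.
    At R: no left child.
    At R: go right to D.
      At D: go left to G.
        G is a leaf — visit G.
      At D: no right child.
      Visit D.
    Visit R.
  Visit Z.
At M: go right to W.
  At W: go left to K.
    K is a leaf — visit K.
  At W: go right to Q.
    Q is a leaf — visit Q.
  Visit W.
Visit M.
Full post-order sequence: V, A, U, G, D, R, Z, K, Q, W, M.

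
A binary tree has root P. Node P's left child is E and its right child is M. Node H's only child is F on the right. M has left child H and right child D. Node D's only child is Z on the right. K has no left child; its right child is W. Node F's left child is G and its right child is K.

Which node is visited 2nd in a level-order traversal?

Level-order visits nodes level by level from the root, left to right within each level.
Level 0: P
Level 1: E, M
Level 2: H, D
Level 3: F, Z
Level 4: G, K
Level 5: W
Full level-order sequence: P, E, M, H, D, F, Z, G, K, W.

E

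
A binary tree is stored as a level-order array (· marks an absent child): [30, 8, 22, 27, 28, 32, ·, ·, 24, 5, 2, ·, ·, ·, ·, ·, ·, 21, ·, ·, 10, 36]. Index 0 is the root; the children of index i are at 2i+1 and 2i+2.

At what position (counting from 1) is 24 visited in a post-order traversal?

Post-order visits the left subtree, then the right subtree, then the node.
At 30: go left to 8.
  At 8: go left to 27.
    At 27: no left child.
    At 27: go right to 24.
      At 24: go left to 21.
        21 is a leaf — visit 21.
      At 24: no right child.
      Visit 24.
    Visit 27.
  At 8: go right to 28.
    At 28: go left to 5.
      At 5: no left child.
      At 5: go right to 10.
        10 is a leaf — visit 10.
      Visit 5.
    At 28: go right to 2.
      At 2: go left to 36.
        36 is a leaf — visit 36.
      At 2: no right child.
      Visit 2.
    Visit 28.
  Visit 8.
At 30: go right to 22.
  At 22: go left to 32.
    32 is a leaf — visit 32.
  At 22: no right child.
  Visit 22.
Visit 30.
Full post-order sequence: 21, 24, 27, 10, 5, 36, 2, 28, 8, 32, 22, 30.

2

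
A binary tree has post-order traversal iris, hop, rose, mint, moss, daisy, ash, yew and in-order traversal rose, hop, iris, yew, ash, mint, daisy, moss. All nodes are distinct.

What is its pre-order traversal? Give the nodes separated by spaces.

yew rose hop iris ash daisy mint moss

The last element of post-order is the root; it splits in-order into left and right subtrees.
Root yew: left subtree has 3 nodes {rose, hop, iris}, right has 4 {ash, mint, daisy, moss}.
  Root rose: left subtree has 0 nodes { }, right has 2 {hop, iris}.
    Root hop: left subtree has 0 nodes { }, right has 1 {iris}.
  Root ash: left subtree has 0 nodes { }, right has 3 {mint, daisy, moss}.
    Root daisy: left subtree has 1 node {mint}, right has 1 {moss}.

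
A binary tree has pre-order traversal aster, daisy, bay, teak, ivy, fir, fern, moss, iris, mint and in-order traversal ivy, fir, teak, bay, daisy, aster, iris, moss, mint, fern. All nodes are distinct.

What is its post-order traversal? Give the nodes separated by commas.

The first element of pre-order is the root; it splits in-order into left and right subtrees.
Root aster: left subtree has 5 nodes {ivy, fir, teak, bay, daisy}, right has 4 {iris, moss, mint, fern}.
  Root daisy: left subtree has 4 nodes {ivy, fir, teak, bay}, right has 0 { }.
    Root bay: left subtree has 3 nodes {ivy, fir, teak}, right has 0 { }.
      Root teak: left subtree has 2 nodes {ivy, fir}, right has 0 { }.
        Root ivy: left subtree has 0 nodes { }, right has 1 {fir}.
  Root fern: left subtree has 3 nodes {iris, moss, mint}, right has 0 { }.
    Root moss: left subtree has 1 node {iris}, right has 1 {mint}.

fir, ivy, teak, bay, daisy, iris, mint, moss, fern, aster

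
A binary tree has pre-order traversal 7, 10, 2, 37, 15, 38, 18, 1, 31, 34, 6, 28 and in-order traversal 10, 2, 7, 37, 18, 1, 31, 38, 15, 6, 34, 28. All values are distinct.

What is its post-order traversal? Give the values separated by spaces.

2 10 31 1 18 38 6 28 34 15 37 7

The first element of pre-order is the root; it splits in-order into left and right subtrees.
Root 7: left subtree has 2 nodes {10, 2}, right has 9 {37, 18, 1, 31, 38, 15, 6, 34, 28}.
  Root 10: left subtree has 0 nodes { }, right has 1 {2}.
  Root 37: left subtree has 0 nodes { }, right has 8 {18, 1, 31, 38, 15, 6, 34, 28}.
    Root 15: left subtree has 4 nodes {18, 1, 31, 38}, right has 3 {6, 34, 28}.
      Root 38: left subtree has 3 nodes {18, 1, 31}, right has 0 { }.
        Root 18: left subtree has 0 nodes { }, right has 2 {1, 31}.
          Root 1: left subtree has 0 nodes { }, right has 1 {31}.
      Root 34: left subtree has 1 node {6}, right has 1 {28}.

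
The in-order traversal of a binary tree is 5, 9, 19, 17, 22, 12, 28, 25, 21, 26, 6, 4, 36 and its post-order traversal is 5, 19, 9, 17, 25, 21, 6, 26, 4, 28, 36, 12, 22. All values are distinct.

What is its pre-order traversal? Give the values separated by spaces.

The last element of post-order is the root; it splits in-order into left and right subtrees.
Root 22: left subtree has 4 nodes {5, 9, 19, 17}, right has 8 {12, 28, 25, 21, 26, 6, 4, 36}.
  Root 17: left subtree has 3 nodes {5, 9, 19}, right has 0 { }.
    Root 9: left subtree has 1 node {5}, right has 1 {19}.
  Root 12: left subtree has 0 nodes { }, right has 7 {28, 25, 21, 26, 6, 4, 36}.
    Root 36: left subtree has 6 nodes {28, 25, 21, 26, 6, 4}, right has 0 { }.
      Root 28: left subtree has 0 nodes { }, right has 5 {25, 21, 26, 6, 4}.
        Root 4: left subtree has 4 nodes {25, 21, 26, 6}, right has 0 { }.
          Root 26: left subtree has 2 nodes {25, 21}, right has 1 {6}.
            Root 21: left subtree has 1 node {25}, right has 0 { }.

22 17 9 5 19 12 36 28 4 26 21 25 6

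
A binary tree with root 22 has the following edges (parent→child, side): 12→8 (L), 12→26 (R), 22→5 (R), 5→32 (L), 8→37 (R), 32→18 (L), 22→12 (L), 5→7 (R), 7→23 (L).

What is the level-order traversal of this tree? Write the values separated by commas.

22, 12, 5, 8, 26, 32, 7, 37, 18, 23

Level-order visits nodes level by level from the root, left to right within each level.
Level 0: 22
Level 1: 12, 5
Level 2: 8, 26, 32, 7
Level 3: 37, 18, 23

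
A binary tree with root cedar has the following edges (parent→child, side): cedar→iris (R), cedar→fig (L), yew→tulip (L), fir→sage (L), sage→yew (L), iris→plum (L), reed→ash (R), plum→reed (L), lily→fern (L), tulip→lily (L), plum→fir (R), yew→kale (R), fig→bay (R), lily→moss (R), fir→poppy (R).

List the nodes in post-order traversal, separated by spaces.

bay fig ash reed fern moss lily tulip kale yew sage poppy fir plum iris cedar

Post-order visits the left subtree, then the right subtree, then the node.
At cedar: go left to fig.
  At fig: no left child.
  At fig: go right to bay.
    bay is a leaf — visit bay.
  Visit fig.
At cedar: go right to iris.
  At iris: go left to plum.
    At plum: go left to reed.
      At reed: no left child.
      At reed: go right to ash.
        ash is a leaf — visit ash.
      Visit reed.
    At plum: go right to fir.
      At fir: go left to sage.
        At sage: go left to yew.
          At yew: go left to tulip.
            At tulip: go left to lily.
              At lily: go left to fern.
                fern is a leaf — visit fern.
              At lily: go right to moss.
                moss is a leaf — visit moss.
              Visit lily.
            At tulip: no right child.
            Visit tulip.
          At yew: go right to kale.
            kale is a leaf — visit kale.
          Visit yew.
        At sage: no right child.
        Visit sage.
      At fir: go right to poppy.
        poppy is a leaf — visit poppy.
      Visit fir.
    Visit plum.
  At iris: no right child.
  Visit iris.
Visit cedar.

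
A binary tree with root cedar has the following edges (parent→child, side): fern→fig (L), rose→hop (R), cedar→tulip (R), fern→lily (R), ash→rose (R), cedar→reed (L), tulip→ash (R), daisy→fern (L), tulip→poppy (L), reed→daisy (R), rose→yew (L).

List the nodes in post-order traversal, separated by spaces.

Post-order visits the left subtree, then the right subtree, then the node.
At cedar: go left to reed.
  At reed: no left child.
  At reed: go right to daisy.
    At daisy: go left to fern.
      At fern: go left to fig.
        fig is a leaf — visit fig.
      At fern: go right to lily.
        lily is a leaf — visit lily.
      Visit fern.
    At daisy: no right child.
    Visit daisy.
  Visit reed.
At cedar: go right to tulip.
  At tulip: go left to poppy.
    poppy is a leaf — visit poppy.
  At tulip: go right to ash.
    At ash: no left child.
    At ash: go right to rose.
      At rose: go left to yew.
        yew is a leaf — visit yew.
      At rose: go right to hop.
        hop is a leaf — visit hop.
      Visit rose.
    Visit ash.
  Visit tulip.
Visit cedar.

fig lily fern daisy reed poppy yew hop rose ash tulip cedar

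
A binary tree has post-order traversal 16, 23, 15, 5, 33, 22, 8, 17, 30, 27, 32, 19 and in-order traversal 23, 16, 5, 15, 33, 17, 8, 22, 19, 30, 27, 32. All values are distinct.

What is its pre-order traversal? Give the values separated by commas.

The last element of post-order is the root; it splits in-order into left and right subtrees.
Root 19: left subtree has 8 nodes {23, 16, 5, 15, 33, 17, 8, 22}, right has 3 {30, 27, 32}.
  Root 17: left subtree has 5 nodes {23, 16, 5, 15, 33}, right has 2 {8, 22}.
    Root 33: left subtree has 4 nodes {23, 16, 5, 15}, right has 0 { }.
      Root 5: left subtree has 2 nodes {23, 16}, right has 1 {15}.
        Root 23: left subtree has 0 nodes { }, right has 1 {16}.
    Root 8: left subtree has 0 nodes { }, right has 1 {22}.
  Root 32: left subtree has 2 nodes {30, 27}, right has 0 { }.
    Root 27: left subtree has 1 node {30}, right has 0 { }.

19, 17, 33, 5, 23, 16, 15, 8, 22, 32, 27, 30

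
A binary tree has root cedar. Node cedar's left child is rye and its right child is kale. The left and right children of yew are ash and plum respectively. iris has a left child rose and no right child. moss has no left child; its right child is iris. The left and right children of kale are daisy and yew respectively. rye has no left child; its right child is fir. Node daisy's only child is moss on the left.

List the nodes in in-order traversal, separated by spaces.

rye fir cedar moss rose iris daisy kale ash yew plum

In-order visits the left subtree, then the node, then the right subtree.
At cedar: go left to rye.
  At rye: no left child.
  Visit rye.
  At rye: go right to fir.
    fir is a leaf — visit fir.
Visit cedar.
At cedar: go right to kale.
  At kale: go left to daisy.
    At daisy: go left to moss.
      At moss: no left child.
      Visit moss.
      At moss: go right to iris.
        At iris: go left to rose.
          rose is a leaf — visit rose.
        Visit iris.
        At iris: no right child.
    Visit daisy.
    At daisy: no right child.
  Visit kale.
  At kale: go right to yew.
    At yew: go left to ash.
      ash is a leaf — visit ash.
    Visit yew.
    At yew: go right to plum.
      plum is a leaf — visit plum.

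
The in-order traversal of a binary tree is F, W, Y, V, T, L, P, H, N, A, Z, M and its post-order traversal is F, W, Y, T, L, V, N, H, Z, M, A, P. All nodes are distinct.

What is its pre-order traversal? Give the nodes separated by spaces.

The last element of post-order is the root; it splits in-order into left and right subtrees.
Root P: left subtree has 6 nodes {F, W, Y, V, T, L}, right has 5 {H, N, A, Z, M}.
  Root V: left subtree has 3 nodes {F, W, Y}, right has 2 {T, L}.
    Root Y: left subtree has 2 nodes {F, W}, right has 0 { }.
      Root W: left subtree has 1 node {F}, right has 0 { }.
    Root L: left subtree has 1 node {T}, right has 0 { }.
  Root A: left subtree has 2 nodes {H, N}, right has 2 {Z, M}.
    Root H: left subtree has 0 nodes { }, right has 1 {N}.
    Root M: left subtree has 1 node {Z}, right has 0 { }.

P V Y W F L T A H N M Z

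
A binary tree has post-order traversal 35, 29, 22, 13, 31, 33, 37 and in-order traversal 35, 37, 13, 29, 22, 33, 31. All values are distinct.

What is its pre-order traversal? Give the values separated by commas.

The last element of post-order is the root; it splits in-order into left and right subtrees.
Root 37: left subtree has 1 node {35}, right has 5 {13, 29, 22, 33, 31}.
  Root 33: left subtree has 3 nodes {13, 29, 22}, right has 1 {31}.
    Root 13: left subtree has 0 nodes { }, right has 2 {29, 22}.
      Root 22: left subtree has 1 node {29}, right has 0 { }.

37, 35, 33, 13, 22, 29, 31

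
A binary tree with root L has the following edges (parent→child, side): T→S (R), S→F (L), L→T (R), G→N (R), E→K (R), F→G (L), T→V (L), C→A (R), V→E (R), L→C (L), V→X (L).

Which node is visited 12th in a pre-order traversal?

Pre-order visits the node, then its left subtree, then its right subtree.
Visit L.
At L: go left to C.
  Visit C.
  At C: no left child.
  At C: go right to A.
    A is a leaf — visit A.
At L: go right to T.
  Visit T.
  At T: go left to V.
    Visit V.
    At V: go left to X.
      X is a leaf — visit X.
    At V: go right to E.
      Visit E.
      At E: no left child.
      At E: go right to K.
        K is a leaf — visit K.
  At T: go right to S.
    Visit S.
    At S: go left to F.
      Visit F.
      At F: go left to G.
        Visit G.
        At G: no left child.
        At G: go right to N.
          N is a leaf — visit N.
      At F: no right child.
    At S: no right child.
Full pre-order sequence: L, C, A, T, V, X, E, K, S, F, G, N.

N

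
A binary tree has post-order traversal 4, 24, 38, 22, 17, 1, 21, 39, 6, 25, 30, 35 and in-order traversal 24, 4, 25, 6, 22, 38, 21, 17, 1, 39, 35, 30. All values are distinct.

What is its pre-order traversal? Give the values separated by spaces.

The last element of post-order is the root; it splits in-order into left and right subtrees.
Root 35: left subtree has 10 nodes {24, 4, 25, 6, 22, 38, 21, 17, 1, 39}, right has 1 {30}.
  Root 25: left subtree has 2 nodes {24, 4}, right has 7 {6, 22, 38, 21, 17, 1, 39}.
    Root 24: left subtree has 0 nodes { }, right has 1 {4}.
    Root 6: left subtree has 0 nodes { }, right has 6 {22, 38, 21, 17, 1, 39}.
      Root 39: left subtree has 5 nodes {22, 38, 21, 17, 1}, right has 0 { }.
        Root 21: left subtree has 2 nodes {22, 38}, right has 2 {17, 1}.
          Root 22: left subtree has 0 nodes { }, right has 1 {38}.
          Root 1: left subtree has 1 node {17}, right has 0 { }.

35 25 24 4 6 39 21 22 38 1 17 30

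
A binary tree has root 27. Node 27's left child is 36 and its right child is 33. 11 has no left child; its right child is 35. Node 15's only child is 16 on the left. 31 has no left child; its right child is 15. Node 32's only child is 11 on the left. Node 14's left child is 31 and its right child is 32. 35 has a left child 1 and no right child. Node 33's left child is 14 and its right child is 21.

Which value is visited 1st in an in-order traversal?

In-order visits the left subtree, then the node, then the right subtree.
At 27: go left to 36.
  36 is a leaf — visit 36.
Visit 27.
At 27: go right to 33.
  At 33: go left to 14.
    At 14: go left to 31.
      At 31: no left child.
      Visit 31.
      At 31: go right to 15.
        At 15: go left to 16.
          16 is a leaf — visit 16.
        Visit 15.
        At 15: no right child.
    Visit 14.
    At 14: go right to 32.
      At 32: go left to 11.
        At 11: no left child.
        Visit 11.
        At 11: go right to 35.
          At 35: go left to 1.
            1 is a leaf — visit 1.
          Visit 35.
          At 35: no right child.
      Visit 32.
      At 32: no right child.
  Visit 33.
  At 33: go right to 21.
    21 is a leaf — visit 21.
Full in-order sequence: 36, 27, 31, 16, 15, 14, 11, 1, 35, 32, 33, 21.

36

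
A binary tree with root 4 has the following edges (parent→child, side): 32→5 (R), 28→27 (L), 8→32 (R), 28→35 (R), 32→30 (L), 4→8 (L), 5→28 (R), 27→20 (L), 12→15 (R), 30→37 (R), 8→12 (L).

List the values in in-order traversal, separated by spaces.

In-order visits the left subtree, then the node, then the right subtree.
At 4: go left to 8.
  At 8: go left to 12.
    At 12: no left child.
    Visit 12.
    At 12: go right to 15.
      15 is a leaf — visit 15.
  Visit 8.
  At 8: go right to 32.
    At 32: go left to 30.
      At 30: no left child.
      Visit 30.
      At 30: go right to 37.
        37 is a leaf — visit 37.
    Visit 32.
    At 32: go right to 5.
      At 5: no left child.
      Visit 5.
      At 5: go right to 28.
        At 28: go left to 27.
          At 27: go left to 20.
            20 is a leaf — visit 20.
          Visit 27.
          At 27: no right child.
        Visit 28.
        At 28: go right to 35.
          35 is a leaf — visit 35.
Visit 4.
At 4: no right child.

12 15 8 30 37 32 5 20 27 28 35 4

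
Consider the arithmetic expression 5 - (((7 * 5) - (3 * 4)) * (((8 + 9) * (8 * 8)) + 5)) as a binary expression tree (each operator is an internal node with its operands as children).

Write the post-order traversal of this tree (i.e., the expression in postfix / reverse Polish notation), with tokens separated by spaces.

5 7 5 * 3 4 * - 8 9 + 8 8 * * 5 + * -

Post-order on an expression tree gives postfix notation: for each operator, emit left operand, right operand, then the operator.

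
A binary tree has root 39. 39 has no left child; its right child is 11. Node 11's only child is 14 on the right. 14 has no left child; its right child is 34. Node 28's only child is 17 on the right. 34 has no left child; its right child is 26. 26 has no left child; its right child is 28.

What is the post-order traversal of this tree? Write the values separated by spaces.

17 28 26 34 14 11 39

Post-order visits the left subtree, then the right subtree, then the node.
At 39: no left child.
At 39: go right to 11.
  At 11: no left child.
  At 11: go right to 14.
    At 14: no left child.
    At 14: go right to 34.
      At 34: no left child.
      At 34: go right to 26.
        At 26: no left child.
        At 26: go right to 28.
          At 28: no left child.
          At 28: go right to 17.
            17 is a leaf — visit 17.
          Visit 28.
        Visit 26.
      Visit 34.
    Visit 14.
  Visit 11.
Visit 39.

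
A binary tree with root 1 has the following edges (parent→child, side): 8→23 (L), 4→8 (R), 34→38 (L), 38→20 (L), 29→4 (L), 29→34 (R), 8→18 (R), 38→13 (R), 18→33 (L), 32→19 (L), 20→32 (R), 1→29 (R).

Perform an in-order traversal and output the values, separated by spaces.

1 4 23 8 33 18 29 20 19 32 38 13 34

In-order visits the left subtree, then the node, then the right subtree.
At 1: no left child.
Visit 1.
At 1: go right to 29.
  At 29: go left to 4.
    At 4: no left child.
    Visit 4.
    At 4: go right to 8.
      At 8: go left to 23.
        23 is a leaf — visit 23.
      Visit 8.
      At 8: go right to 18.
        At 18: go left to 33.
          33 is a leaf — visit 33.
        Visit 18.
        At 18: no right child.
  Visit 29.
  At 29: go right to 34.
    At 34: go left to 38.
      At 38: go left to 20.
        At 20: no left child.
        Visit 20.
        At 20: go right to 32.
          At 32: go left to 19.
            19 is a leaf — visit 19.
          Visit 32.
          At 32: no right child.
      Visit 38.
      At 38: go right to 13.
        13 is a leaf — visit 13.
    Visit 34.
    At 34: no right child.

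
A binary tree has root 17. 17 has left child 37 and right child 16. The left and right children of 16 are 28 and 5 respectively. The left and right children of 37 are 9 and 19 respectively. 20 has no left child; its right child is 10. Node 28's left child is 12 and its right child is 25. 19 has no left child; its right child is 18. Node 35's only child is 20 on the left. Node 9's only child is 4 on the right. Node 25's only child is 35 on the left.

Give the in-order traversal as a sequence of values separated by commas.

In-order visits the left subtree, then the node, then the right subtree.
At 17: go left to 37.
  At 37: go left to 9.
    At 9: no left child.
    Visit 9.
    At 9: go right to 4.
      4 is a leaf — visit 4.
  Visit 37.
  At 37: go right to 19.
    At 19: no left child.
    Visit 19.
    At 19: go right to 18.
      18 is a leaf — visit 18.
Visit 17.
At 17: go right to 16.
  At 16: go left to 28.
    At 28: go left to 12.
      12 is a leaf — visit 12.
    Visit 28.
    At 28: go right to 25.
      At 25: go left to 35.
        At 35: go left to 20.
          At 20: no left child.
          Visit 20.
          At 20: go right to 10.
            10 is a leaf — visit 10.
        Visit 35.
        At 35: no right child.
      Visit 25.
      At 25: no right child.
  Visit 16.
  At 16: go right to 5.
    5 is a leaf — visit 5.

9, 4, 37, 19, 18, 17, 12, 28, 20, 10, 35, 25, 16, 5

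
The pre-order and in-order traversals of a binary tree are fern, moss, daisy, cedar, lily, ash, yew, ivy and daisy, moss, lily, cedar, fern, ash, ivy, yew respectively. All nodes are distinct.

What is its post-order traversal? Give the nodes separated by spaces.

daisy lily cedar moss ivy yew ash fern

The first element of pre-order is the root; it splits in-order into left and right subtrees.
Root fern: left subtree has 4 nodes {daisy, moss, lily, cedar}, right has 3 {ash, ivy, yew}.
  Root moss: left subtree has 1 node {daisy}, right has 2 {lily, cedar}.
    Root cedar: left subtree has 1 node {lily}, right has 0 { }.
  Root ash: left subtree has 0 nodes { }, right has 2 {ivy, yew}.
    Root yew: left subtree has 1 node {ivy}, right has 0 { }.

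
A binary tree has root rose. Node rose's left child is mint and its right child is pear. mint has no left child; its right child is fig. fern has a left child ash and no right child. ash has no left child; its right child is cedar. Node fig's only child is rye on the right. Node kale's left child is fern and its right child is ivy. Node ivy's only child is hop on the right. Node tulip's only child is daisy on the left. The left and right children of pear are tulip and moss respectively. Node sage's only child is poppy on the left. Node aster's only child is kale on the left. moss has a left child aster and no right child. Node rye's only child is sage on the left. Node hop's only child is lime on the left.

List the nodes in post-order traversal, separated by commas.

poppy, sage, rye, fig, mint, daisy, tulip, cedar, ash, fern, lime, hop, ivy, kale, aster, moss, pear, rose

Post-order visits the left subtree, then the right subtree, then the node.
At rose: go left to mint.
  At mint: no left child.
  At mint: go right to fig.
    At fig: no left child.
    At fig: go right to rye.
      At rye: go left to sage.
        At sage: go left to poppy.
          poppy is a leaf — visit poppy.
        At sage: no right child.
        Visit sage.
      At rye: no right child.
      Visit rye.
    Visit fig.
  Visit mint.
At rose: go right to pear.
  At pear: go left to tulip.
    At tulip: go left to daisy.
      daisy is a leaf — visit daisy.
    At tulip: no right child.
    Visit tulip.
  At pear: go right to moss.
    At moss: go left to aster.
      At aster: go left to kale.
        At kale: go left to fern.
          At fern: go left to ash.
            At ash: no left child.
            At ash: go right to cedar.
              cedar is a leaf — visit cedar.
            Visit ash.
          At fern: no right child.
          Visit fern.
        At kale: go right to ivy.
          At ivy: no left child.
          At ivy: go right to hop.
            At hop: go left to lime.
              lime is a leaf — visit lime.
            At hop: no right child.
            Visit hop.
          Visit ivy.
        Visit kale.
      At aster: no right child.
      Visit aster.
    At moss: no right child.
    Visit moss.
  Visit pear.
Visit rose.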